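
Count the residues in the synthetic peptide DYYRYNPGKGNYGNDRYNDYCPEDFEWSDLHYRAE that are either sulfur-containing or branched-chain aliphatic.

2

Sulfur-containing: C, M. Branched-chain aliphatic: I, L, V.
Sulfur-containing residues here: C21 (1).
Branched-chain aliphatic residues here: L30 (1).
The two groups share no amino acid, so total = 1 + 1 = 2.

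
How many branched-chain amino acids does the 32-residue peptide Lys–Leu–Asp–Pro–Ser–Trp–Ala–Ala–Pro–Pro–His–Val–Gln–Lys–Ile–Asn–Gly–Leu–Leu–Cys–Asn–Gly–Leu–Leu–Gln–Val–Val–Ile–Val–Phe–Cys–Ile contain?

12

Valine (V), leucine (L), and isoleucine (I) are the branched-chain amino acids.
Matching residues: Leu2, Val12, Ile15, Leu18, Leu19, Leu23, Leu24, Val26, Val27, Ile28, Val29, Ile32.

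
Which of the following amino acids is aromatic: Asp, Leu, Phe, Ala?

Phe

The aromatic amino acids are Phe (F, benzyl), Trp (W, indole), and Tyr (Y, phenol).
Of the listed options, only Phe belongs to this group.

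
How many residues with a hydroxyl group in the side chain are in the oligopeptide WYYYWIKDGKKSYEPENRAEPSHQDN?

6

The –OH-bearing residues are Ser, Thr (aliphatic alcohols), and Tyr (phenol).
Matching residues: Y2, Y3, Y4, S12, Y13, S22.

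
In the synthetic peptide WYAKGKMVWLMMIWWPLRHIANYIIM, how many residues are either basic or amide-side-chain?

5

Basic: H, K, R. Amide-side-chain: N, Q.
Basic residues here: K4, K6, R18, H19 (4).
Amide-side-chain residues here: N22 (1).
The two groups share no amino acid, so total = 4 + 1 = 5.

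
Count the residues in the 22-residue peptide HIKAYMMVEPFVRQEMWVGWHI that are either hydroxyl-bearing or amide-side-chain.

2

Hydroxyl-bearing: S, T, Y. Amide-side-chain: N, Q.
Hydroxyl-bearing residues here: Y5 (1).
Amide-side-chain residues here: Q14 (1).
The two groups share no amino acid, so total = 1 + 1 = 2.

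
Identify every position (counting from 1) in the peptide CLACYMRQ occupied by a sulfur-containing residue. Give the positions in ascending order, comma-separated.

1, 4, 6

The sulfur-bearing residues are cysteine (–SH) and methionine (–S–CH₃).
Matching residues: C1, C4, M6.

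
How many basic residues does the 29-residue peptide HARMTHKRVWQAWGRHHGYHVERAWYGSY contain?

The basic amino acids are Lys (K), Arg (R), and His (H).
Matching residues: H1, R3, H6, K7, R8, R15, H16, H17, H20, R23.

10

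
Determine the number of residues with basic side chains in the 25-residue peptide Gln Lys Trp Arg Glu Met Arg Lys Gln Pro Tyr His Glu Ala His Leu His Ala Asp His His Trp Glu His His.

K, R, and H are the three residues with basic side chains (ε-amine, guanidinium, and imidazole respectively).
Matching residues: Lys2, Arg4, Arg7, Lys8, His12, His15, His17, His20, His21, His24, His25.

11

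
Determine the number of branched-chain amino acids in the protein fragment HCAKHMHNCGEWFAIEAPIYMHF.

V, L, and I make up the branched-chain aliphatic group.
Matching residues: I15, I19.

2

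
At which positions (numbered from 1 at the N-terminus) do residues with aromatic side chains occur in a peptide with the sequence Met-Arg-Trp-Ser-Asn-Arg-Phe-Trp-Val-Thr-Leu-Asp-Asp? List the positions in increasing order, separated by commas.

3, 7, 8

The aromatic amino acids are Phe (F, benzyl), Trp (W, indole), and Tyr (Y, phenol).
Matching residues: Trp3, Phe7, Trp8.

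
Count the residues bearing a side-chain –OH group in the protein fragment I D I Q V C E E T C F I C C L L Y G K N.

2

S, T, and Y are the three residues with a side-chain hydroxyl.
Matching residues: T9, Y17.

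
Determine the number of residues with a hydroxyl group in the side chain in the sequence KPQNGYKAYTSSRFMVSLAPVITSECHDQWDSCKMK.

The –OH-bearing residues are Ser, Thr (aliphatic alcohols), and Tyr (phenol).
Matching residues: Y6, Y9, T10, S11, S12, S17, T23, S24, S32.

9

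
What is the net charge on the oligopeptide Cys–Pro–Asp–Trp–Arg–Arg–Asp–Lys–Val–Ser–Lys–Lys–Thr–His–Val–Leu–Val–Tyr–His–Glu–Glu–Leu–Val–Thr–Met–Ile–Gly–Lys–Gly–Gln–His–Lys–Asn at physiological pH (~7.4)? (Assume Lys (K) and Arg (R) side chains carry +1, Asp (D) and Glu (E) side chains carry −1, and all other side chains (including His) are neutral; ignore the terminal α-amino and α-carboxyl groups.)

+3

Positive (K, R): Arg5, Arg6, Lys8, Lys11, Lys12, Lys28, Lys32 → +7.
Negative (D, E): Asp3, Asp7, Glu20, Glu21 → −4.
Net charge = (+7) + (−4) = +3.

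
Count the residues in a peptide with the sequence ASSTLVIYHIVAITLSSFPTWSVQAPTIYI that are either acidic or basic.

1

Acidic: D, E. Basic: H, K, R.
Acidic residues here: none (0).
Basic residues here: H9 (1).
The two groups share no amino acid, so total = 0 + 1 = 1.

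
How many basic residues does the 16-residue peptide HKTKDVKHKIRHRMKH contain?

11

K, R, and H are the three residues with basic side chains (ε-amine, guanidinium, and imidazole respectively).
Matching residues: H1, K2, K4, K7, H8, K9, R11, H12, R13, K15, H16.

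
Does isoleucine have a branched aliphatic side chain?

Valine (V), leucine (L), and isoleucine (I) are the branched-chain amino acids.
Isoleucine is in this group.

Yes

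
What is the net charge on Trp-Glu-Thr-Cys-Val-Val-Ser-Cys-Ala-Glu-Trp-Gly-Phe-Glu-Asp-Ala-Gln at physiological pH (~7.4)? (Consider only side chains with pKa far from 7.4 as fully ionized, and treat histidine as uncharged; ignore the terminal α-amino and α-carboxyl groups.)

-4

At pH ~7.4 the Lys and Arg side chains are protonated (+1), the Asp and Glu side chains are deprotonated (−1), and with His taken as neutral all other side chains carry no charge.
Positive (K, R): none → +0.
Negative (D, E): Glu2, Glu10, Glu14, Asp15 → −4.
Net charge = (+0) + (−4) = −4.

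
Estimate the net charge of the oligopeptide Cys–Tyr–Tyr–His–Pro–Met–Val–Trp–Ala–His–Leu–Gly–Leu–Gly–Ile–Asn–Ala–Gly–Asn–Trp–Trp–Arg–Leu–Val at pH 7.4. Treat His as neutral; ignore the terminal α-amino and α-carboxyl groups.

The side chains ionized at physiological pH are Lys/Arg (+1) and Asp/Glu (−1); with His treated as neutral, nothing else contributes.
Positive (K, R): Arg22 → +1.
Negative (D, E): none → −0.
Net charge = (+1) + (−0) = +1.

+1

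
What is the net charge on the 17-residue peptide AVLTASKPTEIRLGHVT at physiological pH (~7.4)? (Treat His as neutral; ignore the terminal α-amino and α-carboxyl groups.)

Near pH 7.4, K and R contribute +1 each, D and E contribute −1 each, and every other side chain (His included, as stated) is uncharged.
Positive (K, R): K7, R12 → +2.
Negative (D, E): E10 → −1.
Net charge = (+2) + (−1) = +1.

+1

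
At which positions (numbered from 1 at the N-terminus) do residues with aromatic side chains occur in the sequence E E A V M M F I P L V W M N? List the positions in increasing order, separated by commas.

7, 12

The aromatic amino acids are Phe (F, benzyl), Trp (W, indole), and Tyr (Y, phenol).
Matching residues: F7, W12.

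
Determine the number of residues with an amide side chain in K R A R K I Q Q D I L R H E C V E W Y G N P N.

Asparagine (N) and glutamine (Q) have uncharged amide side chains.
Matching residues: Q7, Q8, N21, N23.

4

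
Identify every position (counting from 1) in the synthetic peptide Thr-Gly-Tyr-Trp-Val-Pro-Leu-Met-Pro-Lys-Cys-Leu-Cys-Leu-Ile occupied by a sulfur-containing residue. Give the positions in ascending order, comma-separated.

8, 11, 13

Cysteine (C, thiol) and methionine (M, thioether) are the two sulfur-containing amino acids.
Matching residues: Met8, Cys11, Cys13.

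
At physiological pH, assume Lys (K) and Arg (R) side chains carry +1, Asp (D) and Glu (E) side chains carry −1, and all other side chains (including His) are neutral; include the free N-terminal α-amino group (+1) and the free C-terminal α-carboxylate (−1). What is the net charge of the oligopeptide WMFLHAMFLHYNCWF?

Positive (K, R): none → +0.
Negative (D, E): none → −0.
The N-terminus (+1) and C-terminus (−1) cancel.
Net charge = (+0) + (−0) = 0.

0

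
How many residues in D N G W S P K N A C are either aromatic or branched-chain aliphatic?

Aromatic: F, W, Y. Branched-chain aliphatic: I, L, V.
Aromatic residues here: W4 (1).
Branched-chain aliphatic residues here: none (0).
The two groups share no amino acid, so total = 1 + 0 = 1.

1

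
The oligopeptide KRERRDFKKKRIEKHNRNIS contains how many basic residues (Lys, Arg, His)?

11

Matching residues: K1, R2, R4, R5, K8, K9, K10, R11, K14, H15, R17.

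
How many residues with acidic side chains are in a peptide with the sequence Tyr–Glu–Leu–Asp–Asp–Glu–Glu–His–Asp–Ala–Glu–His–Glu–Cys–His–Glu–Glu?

10

Only D (aspartate) and E (glutamate) carry a side-chain carboxylic acid.
Matching residues: Glu2, Asp4, Asp5, Glu6, Glu7, Asp9, Glu11, Glu13, Glu16, Glu17.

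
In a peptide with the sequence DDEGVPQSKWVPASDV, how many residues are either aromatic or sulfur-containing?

1

Aromatic: F, W, Y. Sulfur-containing: C, M.
Aromatic residues here: W10 (1).
Sulfur-containing residues here: none (0).
The two groups share no amino acid, so total = 1 + 0 = 1.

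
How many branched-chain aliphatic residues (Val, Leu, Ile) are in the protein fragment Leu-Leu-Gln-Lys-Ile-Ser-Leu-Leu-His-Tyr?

5

Matching residues: Leu1, Leu2, Ile5, Leu7, Leu8.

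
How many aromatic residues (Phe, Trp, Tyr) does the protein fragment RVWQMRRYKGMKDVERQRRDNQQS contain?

2

Matching residues: W3, Y8.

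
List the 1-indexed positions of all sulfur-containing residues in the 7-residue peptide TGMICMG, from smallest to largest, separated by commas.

3, 5, 6

The sulfur-bearing residues are cysteine (–SH) and methionine (–S–CH₃).
Matching residues: M3, C5, M6.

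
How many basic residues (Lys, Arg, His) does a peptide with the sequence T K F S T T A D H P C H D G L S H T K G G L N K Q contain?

Matching residues: K2, H9, H12, H17, K19, K24.

6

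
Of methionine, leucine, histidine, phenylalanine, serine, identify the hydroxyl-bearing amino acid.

serine

Serine (S), threonine (T), and tyrosine (Y) each carry a hydroxyl group on the side chain.
Of the listed options, only serine belongs to this group.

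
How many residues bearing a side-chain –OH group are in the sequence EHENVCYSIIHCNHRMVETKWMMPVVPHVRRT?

4

The –OH-bearing residues are Ser, Thr (aliphatic alcohols), and Tyr (phenol).
Matching residues: Y7, S8, T19, T32.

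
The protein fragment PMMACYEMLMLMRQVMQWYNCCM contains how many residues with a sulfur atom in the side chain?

Only Cys (C) and Met (M) have a sulfur atom in the side chain.
Matching residues: M2, M3, C5, M8, M10, M12, M16, C21, C22, M23.

10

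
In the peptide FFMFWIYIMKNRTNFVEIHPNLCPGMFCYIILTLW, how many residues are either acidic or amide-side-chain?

Acidic: D, E. Amide-side-chain: N, Q.
Acidic residues here: E17 (1).
Amide-side-chain residues here: N11, N14, N21 (3).
The two groups share no amino acid, so total = 1 + 3 = 4.

4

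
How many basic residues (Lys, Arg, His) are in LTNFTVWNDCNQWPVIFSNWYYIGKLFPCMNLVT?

Matching residues: K25.

1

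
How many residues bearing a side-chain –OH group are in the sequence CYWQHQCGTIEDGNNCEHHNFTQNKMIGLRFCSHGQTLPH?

Serine (S), threonine (T), and tyrosine (Y) each carry a hydroxyl group on the side chain.
Matching residues: Y2, T9, T22, S33, T37.

5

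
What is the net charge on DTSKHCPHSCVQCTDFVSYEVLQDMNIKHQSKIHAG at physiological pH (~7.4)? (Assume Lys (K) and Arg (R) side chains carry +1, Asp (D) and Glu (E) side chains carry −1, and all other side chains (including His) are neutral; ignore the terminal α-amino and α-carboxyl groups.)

Positive (K, R): K4, K28, K32 → +3.
Negative (D, E): D1, D15, E20, D24 → −4.
Net charge = (+3) + (−4) = −1.

-1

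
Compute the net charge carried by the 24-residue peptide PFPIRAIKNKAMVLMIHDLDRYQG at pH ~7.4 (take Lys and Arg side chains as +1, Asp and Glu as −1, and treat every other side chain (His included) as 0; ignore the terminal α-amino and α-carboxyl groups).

Positive (K, R): R5, K8, K10, R21 → +4.
Negative (D, E): D18, D20 → −2.
Net charge = (+4) + (−2) = +2.

+2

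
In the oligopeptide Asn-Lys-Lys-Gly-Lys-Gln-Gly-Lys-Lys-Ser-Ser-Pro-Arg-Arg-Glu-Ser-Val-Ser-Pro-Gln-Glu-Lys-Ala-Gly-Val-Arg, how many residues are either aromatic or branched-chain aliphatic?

Aromatic: F, W, Y. Branched-chain aliphatic: I, L, V.
Aromatic residues here: none (0).
Branched-chain aliphatic residues here: Val17, Val25 (2).
The two groups share no amino acid, so total = 0 + 2 = 2.

2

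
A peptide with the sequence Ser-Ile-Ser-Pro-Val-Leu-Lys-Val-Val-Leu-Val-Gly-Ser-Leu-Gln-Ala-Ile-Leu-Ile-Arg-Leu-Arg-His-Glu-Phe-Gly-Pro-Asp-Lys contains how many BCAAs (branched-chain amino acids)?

12

Valine (V), leucine (L), and isoleucine (I) are the branched-chain amino acids.
Matching residues: Ile2, Val5, Leu6, Val8, Val9, Leu10, Val11, Leu14, Ile17, Leu18, Ile19, Leu21.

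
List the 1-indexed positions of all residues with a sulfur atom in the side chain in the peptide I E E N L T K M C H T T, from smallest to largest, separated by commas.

Only Cys (C) and Met (M) have a sulfur atom in the side chain.
Matching residues: M8, C9.

8, 9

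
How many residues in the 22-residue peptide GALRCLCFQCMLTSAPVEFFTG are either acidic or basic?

2

Acidic: D, E. Basic: H, K, R.
Acidic residues here: E18 (1).
Basic residues here: R4 (1).
The two groups share no amino acid, so total = 1 + 1 = 2.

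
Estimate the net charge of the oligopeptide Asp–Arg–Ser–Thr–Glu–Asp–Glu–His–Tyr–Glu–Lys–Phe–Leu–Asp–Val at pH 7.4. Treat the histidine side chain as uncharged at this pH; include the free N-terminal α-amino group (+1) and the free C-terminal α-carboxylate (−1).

-4

At pH ~7.4 the Lys and Arg side chains are protonated (+1), the Asp and Glu side chains are deprotonated (−1), and with His taken as neutral all other side chains carry no charge.
Positive (K, R): Arg2, Lys11 → +2.
Negative (D, E): Asp1, Glu5, Asp6, Glu7, Glu10, Asp14 → −6.
The N-terminus (+1) and C-terminus (−1) cancel.
Net charge = (+2) + (−6) = −4.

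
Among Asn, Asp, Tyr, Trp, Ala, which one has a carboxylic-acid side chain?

Only D (aspartate) and E (glutamate) carry a side-chain carboxylic acid.
Of the listed options, only Asp belongs to this group.

Asp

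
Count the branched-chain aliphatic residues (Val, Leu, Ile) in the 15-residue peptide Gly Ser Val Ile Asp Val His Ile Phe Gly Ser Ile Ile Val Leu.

Matching residues: Val3, Ile4, Val6, Ile8, Ile12, Ile13, Val14, Leu15.

8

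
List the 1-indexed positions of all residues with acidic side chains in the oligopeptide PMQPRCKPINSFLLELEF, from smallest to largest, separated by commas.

Aspartate (D) and glutamate (E) have carboxylic-acid side chains and are the acidic amino acids.
Matching residues: E15, E17.

15, 17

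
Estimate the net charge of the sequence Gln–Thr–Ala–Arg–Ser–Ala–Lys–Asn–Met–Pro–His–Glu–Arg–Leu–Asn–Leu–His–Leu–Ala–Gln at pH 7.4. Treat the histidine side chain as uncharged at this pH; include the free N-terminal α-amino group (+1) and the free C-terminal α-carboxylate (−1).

+2

Near pH 7.4, K and R contribute +1 each, D and E contribute −1 each, and every other side chain (His included, as stated) is uncharged.
Positive (K, R): Arg4, Lys7, Arg13 → +3.
Negative (D, E): Glu12 → −1.
The N-terminus (+1) and C-terminus (−1) cancel.
Net charge = (+3) + (−1) = +2.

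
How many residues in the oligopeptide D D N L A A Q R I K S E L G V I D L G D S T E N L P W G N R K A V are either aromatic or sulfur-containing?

1

Aromatic: F, W, Y. Sulfur-containing: C, M.
Aromatic residues here: W27 (1).
Sulfur-containing residues here: none (0).
The two groups share no amino acid, so total = 1 + 0 = 1.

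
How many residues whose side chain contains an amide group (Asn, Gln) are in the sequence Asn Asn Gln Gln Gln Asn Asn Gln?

8

Matching residues: Asn1, Asn2, Gln3, Gln4, Gln5, Asn6, Asn7, Gln8.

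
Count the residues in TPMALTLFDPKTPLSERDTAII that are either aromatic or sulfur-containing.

Aromatic: F, W, Y. Sulfur-containing: C, M.
Aromatic residues here: F8 (1).
Sulfur-containing residues here: M3 (1).
The two groups share no amino acid, so total = 1 + 1 = 2.

2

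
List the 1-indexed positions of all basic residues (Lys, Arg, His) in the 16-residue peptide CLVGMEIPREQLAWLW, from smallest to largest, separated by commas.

Matching residues: R9.

9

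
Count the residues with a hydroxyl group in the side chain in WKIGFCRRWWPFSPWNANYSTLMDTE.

5

Serine (S), threonine (T), and tyrosine (Y) each carry a hydroxyl group on the side chain.
Matching residues: S13, Y19, S20, T21, T25.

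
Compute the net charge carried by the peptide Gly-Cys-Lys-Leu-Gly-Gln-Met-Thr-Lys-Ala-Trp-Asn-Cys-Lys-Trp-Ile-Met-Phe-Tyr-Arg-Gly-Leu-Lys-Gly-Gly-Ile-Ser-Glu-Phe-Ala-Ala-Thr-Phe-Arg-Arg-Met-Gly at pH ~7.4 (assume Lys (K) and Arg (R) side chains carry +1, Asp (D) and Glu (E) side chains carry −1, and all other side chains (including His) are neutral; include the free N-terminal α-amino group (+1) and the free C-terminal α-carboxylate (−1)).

+6

Positive (K, R): Lys3, Lys9, Lys14, Arg20, Lys23, Arg34, Arg35 → +7.
Negative (D, E): Glu28 → −1.
The N-terminus (+1) and C-terminus (−1) cancel.
Net charge = (+7) + (−1) = +6.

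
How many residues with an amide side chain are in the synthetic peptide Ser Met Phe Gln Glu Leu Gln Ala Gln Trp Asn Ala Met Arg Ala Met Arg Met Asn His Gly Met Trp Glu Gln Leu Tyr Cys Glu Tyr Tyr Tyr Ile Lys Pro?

6

Asparagine (N) and glutamine (Q) have uncharged amide side chains.
Matching residues: Gln4, Gln7, Gln9, Asn11, Asn19, Gln25.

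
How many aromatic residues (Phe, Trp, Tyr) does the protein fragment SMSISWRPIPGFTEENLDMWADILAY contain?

Matching residues: W6, F12, W20, Y26.

4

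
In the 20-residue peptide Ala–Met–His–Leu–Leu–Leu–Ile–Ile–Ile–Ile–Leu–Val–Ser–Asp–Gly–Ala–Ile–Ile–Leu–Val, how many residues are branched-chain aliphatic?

13

Valine (V), leucine (L), and isoleucine (I) are the branched-chain amino acids.
Matching residues: Leu4, Leu5, Leu6, Ile7, Ile8, Ile9, Ile10, Leu11, Val12, Ile17, Ile18, Leu19, Val20.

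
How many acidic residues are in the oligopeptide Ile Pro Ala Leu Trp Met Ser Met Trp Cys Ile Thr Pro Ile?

Aspartate (D) and glutamate (E) have carboxylic-acid side chains and are the acidic amino acids.
None of the 14 residues belong to this group.

0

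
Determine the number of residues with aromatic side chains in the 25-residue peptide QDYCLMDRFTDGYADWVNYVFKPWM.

7

The aromatic amino acids are Phe (F, benzyl), Trp (W, indole), and Tyr (Y, phenol).
Matching residues: Y3, F9, Y13, W16, Y19, F21, W24.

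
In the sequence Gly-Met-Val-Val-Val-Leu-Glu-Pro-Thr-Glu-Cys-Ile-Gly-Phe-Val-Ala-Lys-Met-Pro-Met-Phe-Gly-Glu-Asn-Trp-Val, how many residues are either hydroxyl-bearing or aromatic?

4

Hydroxyl-bearing: S, T, Y. Aromatic: F, W, Y.
Hydroxyl-bearing residues here: Thr9 (1).
Aromatic residues here: Phe14, Phe21, Trp25 (3).
(Y belongs to both groups, but none appear in this sequence.) Total = 1 + 3 = 4.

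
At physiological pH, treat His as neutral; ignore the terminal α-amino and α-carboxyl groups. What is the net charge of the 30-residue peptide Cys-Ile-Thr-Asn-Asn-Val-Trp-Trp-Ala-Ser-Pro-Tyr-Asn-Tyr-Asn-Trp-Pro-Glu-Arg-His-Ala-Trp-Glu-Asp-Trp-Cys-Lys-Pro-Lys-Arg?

The side chains ionized at physiological pH are Lys/Arg (+1) and Asp/Glu (−1); with His treated as neutral, nothing else contributes.
Positive (K, R): Arg19, Lys27, Lys29, Arg30 → +4.
Negative (D, E): Glu18, Glu23, Asp24 → −3.
Net charge = (+4) + (−3) = +1.

+1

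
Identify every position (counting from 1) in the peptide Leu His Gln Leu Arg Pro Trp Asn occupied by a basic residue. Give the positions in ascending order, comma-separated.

Lysine (K), arginine (R), and histidine (H) have basic, nitrogen-containing side chains.
Matching residues: His2, Arg5.

2, 5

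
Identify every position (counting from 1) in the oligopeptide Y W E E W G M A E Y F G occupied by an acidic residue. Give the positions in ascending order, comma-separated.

3, 4, 9

Matching residues: E3, E4, E9.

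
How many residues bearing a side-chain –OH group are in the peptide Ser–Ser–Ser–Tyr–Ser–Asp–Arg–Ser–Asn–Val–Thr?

7

The –OH-bearing residues are Ser, Thr (aliphatic alcohols), and Tyr (phenol).
Matching residues: Ser1, Ser2, Ser3, Tyr4, Ser5, Ser8, Thr11.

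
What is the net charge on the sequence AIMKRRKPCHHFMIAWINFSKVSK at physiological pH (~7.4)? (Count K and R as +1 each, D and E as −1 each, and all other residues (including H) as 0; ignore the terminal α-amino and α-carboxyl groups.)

Positive (K, R): K4, R5, R6, K7, K21, K24 → +6.
Negative (D, E): none → −0.
Net charge = (+6) + (−0) = +6.

+6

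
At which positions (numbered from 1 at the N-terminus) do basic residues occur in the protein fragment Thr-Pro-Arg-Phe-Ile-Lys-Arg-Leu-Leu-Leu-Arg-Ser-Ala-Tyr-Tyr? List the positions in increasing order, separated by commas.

K, R, and H are the three residues with basic side chains (ε-amine, guanidinium, and imidazole respectively).
Matching residues: Arg3, Lys6, Arg7, Arg11.

3, 6, 7, 11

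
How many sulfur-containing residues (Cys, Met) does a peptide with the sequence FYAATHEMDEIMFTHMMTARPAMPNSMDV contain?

6

Matching residues: M8, M12, M16, M17, M23, M27.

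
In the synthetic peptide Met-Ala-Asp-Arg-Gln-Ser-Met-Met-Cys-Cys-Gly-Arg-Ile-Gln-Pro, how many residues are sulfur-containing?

Cysteine (C, thiol) and methionine (M, thioether) are the two sulfur-containing amino acids.
Matching residues: Met1, Met7, Met8, Cys9, Cys10.

5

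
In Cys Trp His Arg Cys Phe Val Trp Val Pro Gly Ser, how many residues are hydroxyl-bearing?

1

S, T, and Y are the three residues with a side-chain hydroxyl.
Matching residues: Ser12.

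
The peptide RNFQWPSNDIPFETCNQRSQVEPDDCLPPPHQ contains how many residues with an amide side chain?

Asparagine (N) and glutamine (Q) have uncharged amide side chains.
Matching residues: N2, Q4, N8, N16, Q17, Q20, Q32.

7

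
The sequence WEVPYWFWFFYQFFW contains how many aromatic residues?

The aromatic amino acids are Phe (F, benzyl), Trp (W, indole), and Tyr (Y, phenol).
Matching residues: W1, Y5, W6, F7, W8, F9, F10, Y11, F13, F14, W15.

11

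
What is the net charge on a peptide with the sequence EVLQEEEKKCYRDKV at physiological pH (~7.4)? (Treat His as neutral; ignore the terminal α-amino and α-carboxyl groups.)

At pH ~7.4 the Lys and Arg side chains are protonated (+1), the Asp and Glu side chains are deprotonated (−1), and with His taken as neutral all other side chains carry no charge.
Positive (K, R): K8, K9, R12, K14 → +4.
Negative (D, E): E1, E5, E6, E7, D13 → −5.
Net charge = (+4) + (−5) = −1.

-1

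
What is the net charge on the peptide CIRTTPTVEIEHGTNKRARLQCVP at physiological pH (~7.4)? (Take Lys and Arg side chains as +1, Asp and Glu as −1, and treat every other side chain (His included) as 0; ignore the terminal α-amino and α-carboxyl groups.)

+2

Positive (K, R): R3, K16, R17, R19 → +4.
Negative (D, E): E9, E11 → −2.
Net charge = (+4) + (−2) = +2.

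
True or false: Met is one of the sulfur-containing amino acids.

True

Only Cys (C) and Met (M) have a sulfur atom in the side chain.
Methionine is in this group.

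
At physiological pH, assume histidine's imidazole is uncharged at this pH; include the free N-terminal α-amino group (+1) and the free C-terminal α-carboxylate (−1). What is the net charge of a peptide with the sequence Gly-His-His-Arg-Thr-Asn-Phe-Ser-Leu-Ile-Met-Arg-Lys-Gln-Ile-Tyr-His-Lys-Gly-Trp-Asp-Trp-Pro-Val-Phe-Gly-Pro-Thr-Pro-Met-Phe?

+3

At pH ~7.4 the Lys and Arg side chains are protonated (+1), the Asp and Glu side chains are deprotonated (−1), and with His taken as neutral all other side chains carry no charge.
Positive (K, R): Arg4, Arg12, Lys13, Lys18 → +4.
Negative (D, E): Asp21 → −1.
The N-terminus (+1) and C-terminus (−1) cancel.
Net charge = (+4) + (−1) = +3.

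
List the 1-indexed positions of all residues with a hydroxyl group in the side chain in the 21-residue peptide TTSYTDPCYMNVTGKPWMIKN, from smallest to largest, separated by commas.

Serine (S), threonine (T), and tyrosine (Y) each carry a hydroxyl group on the side chain.
Matching residues: T1, T2, S3, Y4, T5, Y9, T13.

1, 2, 3, 4, 5, 9, 13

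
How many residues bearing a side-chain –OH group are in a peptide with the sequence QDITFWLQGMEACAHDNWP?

The –OH-bearing residues are Ser, Thr (aliphatic alcohols), and Tyr (phenol).
Matching residues: T4.

1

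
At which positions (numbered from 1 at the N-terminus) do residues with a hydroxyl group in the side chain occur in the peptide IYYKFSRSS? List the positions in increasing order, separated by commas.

The –OH-bearing residues are Ser, Thr (aliphatic alcohols), and Tyr (phenol).
Matching residues: Y2, Y3, S6, S8, S9.

2, 3, 6, 8, 9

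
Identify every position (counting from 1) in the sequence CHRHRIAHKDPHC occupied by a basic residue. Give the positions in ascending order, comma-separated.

2, 3, 4, 5, 8, 9, 12

K, R, and H are the three residues with basic side chains (ε-amine, guanidinium, and imidazole respectively).
Matching residues: H2, R3, H4, R5, H8, K9, H12.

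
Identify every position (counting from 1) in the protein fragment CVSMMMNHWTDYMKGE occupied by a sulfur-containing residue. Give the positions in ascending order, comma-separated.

1, 4, 5, 6, 13

Cysteine (C, thiol) and methionine (M, thioether) are the two sulfur-containing amino acids.
Matching residues: C1, M4, M5, M6, M13.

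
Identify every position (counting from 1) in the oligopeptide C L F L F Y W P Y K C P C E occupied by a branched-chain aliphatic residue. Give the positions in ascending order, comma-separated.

Matching residues: L2, L4.

2, 4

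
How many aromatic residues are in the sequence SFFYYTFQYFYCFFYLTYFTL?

F, W, and Y each carry an aromatic ring on the side chain.
Matching residues: F2, F3, Y4, Y5, F7, Y9, F10, Y11, F13, F14, Y15, Y18, F19.

13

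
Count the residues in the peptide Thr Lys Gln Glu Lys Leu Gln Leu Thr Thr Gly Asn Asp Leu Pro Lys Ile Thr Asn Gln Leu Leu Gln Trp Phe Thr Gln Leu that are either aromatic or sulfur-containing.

Aromatic: F, W, Y. Sulfur-containing: C, M.
Aromatic residues here: Trp24, Phe25 (2).
Sulfur-containing residues here: none (0).
The two groups share no amino acid, so total = 2 + 0 = 2.

2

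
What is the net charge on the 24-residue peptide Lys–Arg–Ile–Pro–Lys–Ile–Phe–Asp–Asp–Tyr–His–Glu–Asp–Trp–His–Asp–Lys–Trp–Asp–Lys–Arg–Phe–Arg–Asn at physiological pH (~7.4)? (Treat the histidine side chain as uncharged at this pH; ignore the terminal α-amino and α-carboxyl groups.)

+1

At pH ~7.4 the Lys and Arg side chains are protonated (+1), the Asp and Glu side chains are deprotonated (−1), and with His taken as neutral all other side chains carry no charge.
Positive (K, R): Lys1, Arg2, Lys5, Lys17, Lys20, Arg21, Arg23 → +7.
Negative (D, E): Asp8, Asp9, Glu12, Asp13, Asp16, Asp19 → −6.
Net charge = (+7) + (−6) = +1.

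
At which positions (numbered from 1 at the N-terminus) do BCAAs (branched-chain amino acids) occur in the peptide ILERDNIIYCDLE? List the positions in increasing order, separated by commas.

The BCAAs are Val, Leu, and Ile — aliphatic side chains with a branch point.
Matching residues: I1, L2, I7, I8, L12.

1, 2, 7, 8, 12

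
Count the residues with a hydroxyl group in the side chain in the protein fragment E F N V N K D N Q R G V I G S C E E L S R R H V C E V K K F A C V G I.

2

S, T, and Y are the three residues with a side-chain hydroxyl.
Matching residues: S15, S20.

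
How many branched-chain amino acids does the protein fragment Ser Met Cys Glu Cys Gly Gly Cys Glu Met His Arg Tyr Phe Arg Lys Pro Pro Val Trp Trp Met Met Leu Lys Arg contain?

V, L, and I make up the branched-chain aliphatic group.
Matching residues: Val19, Leu24.

2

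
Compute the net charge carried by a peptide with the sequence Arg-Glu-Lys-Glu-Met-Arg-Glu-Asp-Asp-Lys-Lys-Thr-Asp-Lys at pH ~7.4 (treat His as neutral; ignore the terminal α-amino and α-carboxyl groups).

0

Near pH 7.4, K and R contribute +1 each, D and E contribute −1 each, and every other side chain (His included, as stated) is uncharged.
Positive (K, R): Arg1, Lys3, Arg6, Lys10, Lys11, Lys14 → +6.
Negative (D, E): Glu2, Glu4, Glu7, Asp8, Asp9, Asp13 → −6.
Net charge = (+6) + (−6) = 0.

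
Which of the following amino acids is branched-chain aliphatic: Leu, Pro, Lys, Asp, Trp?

Leu

The BCAAs are Val, Leu, and Ile — aliphatic side chains with a branch point.
Of the listed options, only Leu belongs to this group.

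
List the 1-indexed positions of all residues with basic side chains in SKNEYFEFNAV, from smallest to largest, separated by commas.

The basic amino acids are Lys (K), Arg (R), and His (H).
Matching residues: K2.

2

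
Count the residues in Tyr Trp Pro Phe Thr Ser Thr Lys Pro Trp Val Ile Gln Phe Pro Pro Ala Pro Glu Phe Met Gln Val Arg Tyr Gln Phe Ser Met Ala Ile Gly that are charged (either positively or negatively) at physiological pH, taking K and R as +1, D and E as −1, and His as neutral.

Charged side chains at pH ~7.4: K, R (positive); D, E (negative).
Matching residues: Lys8, Glu19, Arg24.

3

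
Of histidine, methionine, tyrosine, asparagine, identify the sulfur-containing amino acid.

Only Cys (C) and Met (M) have a sulfur atom in the side chain.
Of the listed options, only methionine belongs to this group.

methionine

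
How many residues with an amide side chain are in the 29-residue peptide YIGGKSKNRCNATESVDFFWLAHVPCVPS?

2

Only N (asparagine) and Q (glutamine) carry a side-chain carboxamide.
Matching residues: N8, N11.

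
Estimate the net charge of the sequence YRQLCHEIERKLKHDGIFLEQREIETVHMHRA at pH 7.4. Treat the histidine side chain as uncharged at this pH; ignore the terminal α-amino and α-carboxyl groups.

At pH ~7.4 the Lys and Arg side chains are protonated (+1), the Asp and Glu side chains are deprotonated (−1), and with His taken as neutral all other side chains carry no charge.
Positive (K, R): R2, R10, K11, K13, R22, R31 → +6.
Negative (D, E): E7, E9, D15, E20, E23, E25 → −6.
Net charge = (+6) + (−6) = 0.

0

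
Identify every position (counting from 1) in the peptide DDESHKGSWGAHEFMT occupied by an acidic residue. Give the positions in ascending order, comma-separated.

1, 2, 3, 13

Aspartate (D) and glutamate (E) have carboxylic-acid side chains and are the acidic amino acids.
Matching residues: D1, D2, E3, E13.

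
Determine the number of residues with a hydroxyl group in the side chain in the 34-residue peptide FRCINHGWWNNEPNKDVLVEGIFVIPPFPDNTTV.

2

Serine (S), threonine (T), and tyrosine (Y) each carry a hydroxyl group on the side chain.
Matching residues: T32, T33.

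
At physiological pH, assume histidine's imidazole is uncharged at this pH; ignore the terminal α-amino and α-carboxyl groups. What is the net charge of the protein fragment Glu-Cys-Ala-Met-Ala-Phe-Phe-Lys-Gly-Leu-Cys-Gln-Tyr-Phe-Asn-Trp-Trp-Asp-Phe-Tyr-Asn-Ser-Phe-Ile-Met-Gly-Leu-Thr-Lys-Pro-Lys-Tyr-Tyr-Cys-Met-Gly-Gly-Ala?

+1

Near pH 7.4, K and R contribute +1 each, D and E contribute −1 each, and every other side chain (His included, as stated) is uncharged.
Positive (K, R): Lys8, Lys29, Lys31 → +3.
Negative (D, E): Glu1, Asp18 → −2.
Net charge = (+3) + (−2) = +1.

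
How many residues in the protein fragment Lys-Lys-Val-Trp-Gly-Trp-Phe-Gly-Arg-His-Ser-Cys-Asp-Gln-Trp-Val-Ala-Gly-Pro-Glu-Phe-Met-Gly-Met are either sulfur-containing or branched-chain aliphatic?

Sulfur-containing: C, M. Branched-chain aliphatic: I, L, V.
Sulfur-containing residues here: Cys12, Met22, Met24 (3).
Branched-chain aliphatic residues here: Val3, Val16 (2).
The two groups share no amino acid, so total = 3 + 2 = 5.

5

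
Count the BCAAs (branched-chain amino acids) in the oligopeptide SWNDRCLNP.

Valine (V), leucine (L), and isoleucine (I) are the branched-chain amino acids.
Matching residues: L7.

1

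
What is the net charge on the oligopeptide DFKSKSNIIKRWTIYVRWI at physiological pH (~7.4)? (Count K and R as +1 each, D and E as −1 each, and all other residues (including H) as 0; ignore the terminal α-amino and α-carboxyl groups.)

+4

Positive (K, R): K3, K5, K10, R11, R17 → +5.
Negative (D, E): D1 → −1.
Net charge = (+5) + (−1) = +4.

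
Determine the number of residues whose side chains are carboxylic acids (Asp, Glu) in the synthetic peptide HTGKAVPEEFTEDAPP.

Matching residues: E8, E9, E12, D13.

4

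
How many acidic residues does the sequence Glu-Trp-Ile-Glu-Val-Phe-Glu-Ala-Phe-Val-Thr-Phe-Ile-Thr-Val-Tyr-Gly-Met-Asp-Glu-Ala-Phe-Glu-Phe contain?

6

Aspartate (D) and glutamate (E) have carboxylic-acid side chains and are the acidic amino acids.
Matching residues: Glu1, Glu4, Glu7, Asp19, Glu20, Glu23.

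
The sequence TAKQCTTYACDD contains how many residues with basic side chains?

1

Lysine (K), arginine (R), and histidine (H) have basic, nitrogen-containing side chains.
Matching residues: K3.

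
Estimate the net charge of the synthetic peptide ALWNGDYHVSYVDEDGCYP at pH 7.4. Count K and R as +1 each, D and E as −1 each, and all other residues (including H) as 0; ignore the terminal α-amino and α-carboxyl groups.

-4

Positive (K, R): none → +0.
Negative (D, E): D6, D13, E14, D15 → −4.
Net charge = (+0) + (−4) = −4.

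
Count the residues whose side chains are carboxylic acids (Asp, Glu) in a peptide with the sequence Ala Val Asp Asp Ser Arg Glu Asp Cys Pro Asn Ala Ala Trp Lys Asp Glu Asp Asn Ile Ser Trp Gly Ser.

7

Matching residues: Asp3, Asp4, Glu7, Asp8, Asp16, Glu17, Asp18.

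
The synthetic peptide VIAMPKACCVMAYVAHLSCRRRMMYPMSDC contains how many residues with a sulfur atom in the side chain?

Only Cys (C) and Met (M) have a sulfur atom in the side chain.
Matching residues: M4, C8, C9, M11, C19, M23, M24, M27, C30.

9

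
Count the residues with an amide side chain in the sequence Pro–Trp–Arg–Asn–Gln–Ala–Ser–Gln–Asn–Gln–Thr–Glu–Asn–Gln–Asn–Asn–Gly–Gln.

Asparagine (N) and glutamine (Q) have uncharged amide side chains.
Matching residues: Asn4, Gln5, Gln8, Asn9, Gln10, Asn13, Gln14, Asn15, Asn16, Gln18.

10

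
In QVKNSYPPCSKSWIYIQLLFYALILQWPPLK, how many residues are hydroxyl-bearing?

The –OH-bearing residues are Ser, Thr (aliphatic alcohols), and Tyr (phenol).
Matching residues: S5, Y6, S10, S12, Y15, Y21.

6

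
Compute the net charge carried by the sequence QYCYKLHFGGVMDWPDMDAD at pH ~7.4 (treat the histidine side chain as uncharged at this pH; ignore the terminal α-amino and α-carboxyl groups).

Near pH 7.4, K and R contribute +1 each, D and E contribute −1 each, and every other side chain (His included, as stated) is uncharged.
Positive (K, R): K5 → +1.
Negative (D, E): D13, D16, D18, D20 → −4.
Net charge = (+1) + (−4) = −3.

-3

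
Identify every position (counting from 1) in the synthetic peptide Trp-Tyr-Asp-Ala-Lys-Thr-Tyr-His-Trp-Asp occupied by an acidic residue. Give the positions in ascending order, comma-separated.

3, 10

Only D (aspartate) and E (glutamate) carry a side-chain carboxylic acid.
Matching residues: Asp3, Asp10.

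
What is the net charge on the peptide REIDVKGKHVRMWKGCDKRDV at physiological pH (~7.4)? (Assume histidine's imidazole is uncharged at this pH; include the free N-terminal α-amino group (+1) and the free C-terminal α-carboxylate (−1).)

Near pH 7.4, K and R contribute +1 each, D and E contribute −1 each, and every other side chain (His included, as stated) is uncharged.
Positive (K, R): R1, K6, K8, R11, K14, K18, R19 → +7.
Negative (D, E): E2, D4, D17, D20 → −4.
The N-terminus (+1) and C-terminus (−1) cancel.
Net charge = (+7) + (−4) = +3.

+3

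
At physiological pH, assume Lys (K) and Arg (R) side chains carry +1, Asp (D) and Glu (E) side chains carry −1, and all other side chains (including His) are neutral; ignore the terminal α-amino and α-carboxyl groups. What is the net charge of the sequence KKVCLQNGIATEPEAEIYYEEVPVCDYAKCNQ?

-3

Positive (K, R): K1, K2, K29 → +3.
Negative (D, E): E12, E14, E16, E20, E21, D26 → −6.
Net charge = (+3) + (−6) = −3.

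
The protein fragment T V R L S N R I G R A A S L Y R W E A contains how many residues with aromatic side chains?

Phenylalanine (F), tryptophan (W), and tyrosine (Y) have aromatic ring side chains.
Matching residues: Y15, W17.

2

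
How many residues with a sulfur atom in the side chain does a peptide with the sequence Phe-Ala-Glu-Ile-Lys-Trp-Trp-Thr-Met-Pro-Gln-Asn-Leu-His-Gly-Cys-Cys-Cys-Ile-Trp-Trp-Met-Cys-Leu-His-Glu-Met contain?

7

The sulfur-bearing residues are cysteine (–SH) and methionine (–S–CH₃).
Matching residues: Met9, Cys16, Cys17, Cys18, Met22, Cys23, Met27.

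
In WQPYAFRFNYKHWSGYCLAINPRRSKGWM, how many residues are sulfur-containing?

2

Only Cys (C) and Met (M) have a sulfur atom in the side chain.
Matching residues: C17, M29.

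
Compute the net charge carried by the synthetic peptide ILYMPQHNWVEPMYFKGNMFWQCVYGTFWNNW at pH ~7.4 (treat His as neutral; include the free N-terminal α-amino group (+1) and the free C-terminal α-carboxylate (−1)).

The side chains ionized at physiological pH are Lys/Arg (+1) and Asp/Glu (−1); with His treated as neutral, nothing else contributes.
Positive (K, R): K16 → +1.
Negative (D, E): E11 → −1.
The N-terminus (+1) and C-terminus (−1) cancel.
Net charge = (+1) + (−1) = 0.

0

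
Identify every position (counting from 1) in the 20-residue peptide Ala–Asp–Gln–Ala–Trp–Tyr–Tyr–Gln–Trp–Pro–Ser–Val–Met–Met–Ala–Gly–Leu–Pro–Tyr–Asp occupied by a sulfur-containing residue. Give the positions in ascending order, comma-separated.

13, 14

Cysteine (C, thiol) and methionine (M, thioether) are the two sulfur-containing amino acids.
Matching residues: Met13, Met14.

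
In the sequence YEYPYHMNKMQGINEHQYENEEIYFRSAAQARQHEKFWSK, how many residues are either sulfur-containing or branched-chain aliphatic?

4

Sulfur-containing: C, M. Branched-chain aliphatic: I, L, V.
Sulfur-containing residues here: M7, M10 (2).
Branched-chain aliphatic residues here: I13, I23 (2).
The two groups share no amino acid, so total = 2 + 2 = 4.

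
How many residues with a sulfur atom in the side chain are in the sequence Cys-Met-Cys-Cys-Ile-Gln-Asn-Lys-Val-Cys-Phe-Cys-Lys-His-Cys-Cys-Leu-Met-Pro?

The sulfur-bearing residues are cysteine (–SH) and methionine (–S–CH₃).
Matching residues: Cys1, Met2, Cys3, Cys4, Cys10, Cys12, Cys15, Cys16, Met18.

9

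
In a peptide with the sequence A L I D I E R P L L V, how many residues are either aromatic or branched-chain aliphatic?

Aromatic: F, W, Y. Branched-chain aliphatic: I, L, V.
Aromatic residues here: none (0).
Branched-chain aliphatic residues here: L2, I3, I5, L9, L10, V11 (6).
The two groups share no amino acid, so total = 0 + 6 = 6.

6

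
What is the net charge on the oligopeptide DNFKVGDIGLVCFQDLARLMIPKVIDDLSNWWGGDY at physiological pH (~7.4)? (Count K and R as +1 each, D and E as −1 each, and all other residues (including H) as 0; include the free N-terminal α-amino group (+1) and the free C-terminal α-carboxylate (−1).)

-3

Positive (K, R): K4, R18, K23 → +3.
Negative (D, E): D1, D7, D15, D26, D27, D35 → −6.
The N-terminus (+1) and C-terminus (−1) cancel.
Net charge = (+3) + (−6) = −3.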